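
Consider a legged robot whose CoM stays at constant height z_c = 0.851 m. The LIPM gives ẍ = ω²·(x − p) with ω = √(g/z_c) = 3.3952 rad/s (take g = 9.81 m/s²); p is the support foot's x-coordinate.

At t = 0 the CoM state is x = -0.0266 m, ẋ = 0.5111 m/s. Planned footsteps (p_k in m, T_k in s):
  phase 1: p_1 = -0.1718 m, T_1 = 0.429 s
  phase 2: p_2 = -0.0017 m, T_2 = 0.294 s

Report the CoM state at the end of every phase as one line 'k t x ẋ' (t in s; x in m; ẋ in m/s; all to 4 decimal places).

phase 1: p=-0.1718, T=0.429, ωT=1.456541, cosh=2.262066, sinh=2.029025; start (x,ẋ)=(-0.026600, 0.511100) → end (x,ẋ)=(0.462093, 2.156416)
phase 2: p=-0.0017, T=0.294, ωT=0.998189, cosh=1.540955, sinh=1.172408; start (x,ẋ)=(0.462093, 2.156416) → end (x,ẋ)=(1.457624, 5.169097)

1 0.4290 0.4621 2.1564
2 0.7230 1.4576 5.1691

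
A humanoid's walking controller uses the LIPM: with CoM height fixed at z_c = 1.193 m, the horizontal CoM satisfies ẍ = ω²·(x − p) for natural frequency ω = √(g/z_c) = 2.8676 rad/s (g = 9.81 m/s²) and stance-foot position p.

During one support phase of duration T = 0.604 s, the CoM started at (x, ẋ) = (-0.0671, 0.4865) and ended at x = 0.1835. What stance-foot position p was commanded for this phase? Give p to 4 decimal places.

ωT = 2.8676·0.604 = 1.732030; cosh(ωT) = 2.914522, sinh(ωT) = 2.737597
x(T) = p + (x₀−p)·cosh(ωT) + (ẋ₀/ω)·sinh(ωT) ⇒ p·(1 − cosh) = x(T) − x₀·cosh − (ẋ₀/ω)·sinh
numerator   = 0.1835 − (-0.0671)·2.914522 − (0.4865/2.8676)·2.737597 = -0.085380
denominator = 1 − 2.914522 = -1.914522
p = -0.085380 / -1.914522 = 0.0446

p = 0.0446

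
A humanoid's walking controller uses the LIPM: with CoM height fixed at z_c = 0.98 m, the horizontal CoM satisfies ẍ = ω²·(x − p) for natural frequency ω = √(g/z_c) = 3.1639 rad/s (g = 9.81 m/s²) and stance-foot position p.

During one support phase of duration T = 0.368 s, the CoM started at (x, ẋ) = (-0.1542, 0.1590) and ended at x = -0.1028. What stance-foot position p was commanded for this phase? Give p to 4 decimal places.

p = -0.1262

ωT = 3.1639·0.368 = 1.164315; cosh(ωT) = 1.757932, sinh(ωT) = 1.445796
x(T) = p + (x₀−p)·cosh(ωT) + (ẋ₀/ω)·sinh(ωT) ⇒ p·(1 − cosh) = x(T) − x₀·cosh − (ẋ₀/ω)·sinh
numerator   = -0.1028 − (-0.1542)·1.757932 − (0.1590/3.1639)·1.445796 = 0.095616
denominator = 1 − 1.757932 = -0.757932
p = 0.095616 / -0.757932 = -0.1262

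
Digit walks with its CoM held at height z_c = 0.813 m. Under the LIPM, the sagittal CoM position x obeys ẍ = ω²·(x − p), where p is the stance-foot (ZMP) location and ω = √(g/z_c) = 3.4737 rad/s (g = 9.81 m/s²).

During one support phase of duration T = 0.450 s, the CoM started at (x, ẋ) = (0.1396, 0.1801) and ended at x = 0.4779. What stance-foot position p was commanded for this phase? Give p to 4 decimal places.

p = -0.0079

ωT = 3.4737·0.450 = 1.563165; cosh(ωT) = 2.491689, sinh(ωT) = 2.282217
x(T) = p + (x₀−p)·cosh(ωT) + (ẋ₀/ω)·sinh(ωT) ⇒ p·(1 − cosh) = x(T) − x₀·cosh − (ẋ₀/ω)·sinh
numerator   = 0.4779 − (0.1396)·2.491689 − (0.1801/3.4737)·2.282217 = 0.011735
denominator = 1 − 2.491689 = -1.491689
p = 0.011735 / -1.491689 = -0.0079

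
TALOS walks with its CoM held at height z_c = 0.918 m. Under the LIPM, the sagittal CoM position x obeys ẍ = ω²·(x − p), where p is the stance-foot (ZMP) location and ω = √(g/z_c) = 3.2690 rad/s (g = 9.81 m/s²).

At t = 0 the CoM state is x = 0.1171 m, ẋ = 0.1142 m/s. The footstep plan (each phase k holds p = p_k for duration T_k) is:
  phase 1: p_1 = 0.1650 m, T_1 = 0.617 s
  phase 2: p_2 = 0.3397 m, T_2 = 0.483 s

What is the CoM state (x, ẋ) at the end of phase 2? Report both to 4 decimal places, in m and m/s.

x = -0.3394, ẋ = -2.0947

phase 1: p=0.1650, T=0.617, ωT=2.016973, cosh=3.824299, sinh=3.691242; start (x,ẋ)=(0.117100, 0.114200) → end (x,ẋ)=(0.110767, -0.141258)
phase 2: p=0.3397, T=0.483, ωT=1.578927, cosh=2.527973, sinh=2.321777; start (x,ẋ)=(0.110767, -0.141258) → end (x,ẋ)=(-0.339365, -2.094675)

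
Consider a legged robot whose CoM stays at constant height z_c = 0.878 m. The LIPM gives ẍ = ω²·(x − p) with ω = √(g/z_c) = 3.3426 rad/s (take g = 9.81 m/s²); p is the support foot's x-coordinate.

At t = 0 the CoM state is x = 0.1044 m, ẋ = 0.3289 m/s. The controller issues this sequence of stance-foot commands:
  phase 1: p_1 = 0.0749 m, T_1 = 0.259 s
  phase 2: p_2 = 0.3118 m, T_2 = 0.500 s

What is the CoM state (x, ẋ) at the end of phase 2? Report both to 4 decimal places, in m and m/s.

phase 1: p=0.0749, T=0.259, ωT=0.865733, cosh=1.398746, sinh=0.978003; start (x,ẋ)=(0.104400, 0.328900) → end (x,ẋ)=(0.212395, 0.556485)
phase 2: p=0.3118, T=0.500, ωT=1.671300, cosh=2.753540, sinh=2.565538; start (x,ẋ)=(0.212395, 0.556485) → end (x,ẋ)=(0.465202, 0.679850)

x = 0.4652, ẋ = 0.6799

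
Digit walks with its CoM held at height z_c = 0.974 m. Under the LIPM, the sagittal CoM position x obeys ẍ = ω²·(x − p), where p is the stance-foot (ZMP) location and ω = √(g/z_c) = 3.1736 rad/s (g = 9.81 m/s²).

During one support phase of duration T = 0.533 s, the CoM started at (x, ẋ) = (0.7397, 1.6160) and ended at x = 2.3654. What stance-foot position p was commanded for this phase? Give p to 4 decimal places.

p = 0.5787

ωT = 3.1736·0.533 = 1.691529; cosh(ωT) = 2.806005, sinh(ωT) = 2.621767
x(T) = p + (x₀−p)·cosh(ωT) + (ẋ₀/ω)·sinh(ωT) ⇒ p·(1 − cosh) = x(T) − x₀·cosh − (ẋ₀/ω)·sinh
numerator   = 2.3654 − (0.7397)·2.806005 − (1.6160/3.1736)·2.621767 = -1.045208
denominator = 1 − 2.806005 = -1.806005
p = -1.045208 / -1.806005 = 0.5787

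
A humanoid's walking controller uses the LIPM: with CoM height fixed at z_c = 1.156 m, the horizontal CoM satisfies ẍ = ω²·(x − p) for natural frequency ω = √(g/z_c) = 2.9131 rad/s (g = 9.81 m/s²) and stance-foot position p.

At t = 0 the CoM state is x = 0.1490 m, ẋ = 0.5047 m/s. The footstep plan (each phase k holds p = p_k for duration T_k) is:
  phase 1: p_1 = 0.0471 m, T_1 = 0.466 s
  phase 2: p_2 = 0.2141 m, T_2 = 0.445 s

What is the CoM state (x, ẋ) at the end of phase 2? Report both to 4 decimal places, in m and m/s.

phase 1: p=0.0471, T=0.466, ωT=1.357505, cosh=2.071892, sinh=1.814590; start (x,ẋ)=(0.149000, 0.504700) → end (x,ẋ)=(0.572607, 1.584336)
phase 2: p=0.2141, T=0.445, ωT=1.296330, cosh=1.964694, sinh=1.691160; start (x,ẋ)=(0.572607, 1.584336) → end (x,ẋ)=(1.838221, 4.878926)

x = 1.8382, ẋ = 4.8789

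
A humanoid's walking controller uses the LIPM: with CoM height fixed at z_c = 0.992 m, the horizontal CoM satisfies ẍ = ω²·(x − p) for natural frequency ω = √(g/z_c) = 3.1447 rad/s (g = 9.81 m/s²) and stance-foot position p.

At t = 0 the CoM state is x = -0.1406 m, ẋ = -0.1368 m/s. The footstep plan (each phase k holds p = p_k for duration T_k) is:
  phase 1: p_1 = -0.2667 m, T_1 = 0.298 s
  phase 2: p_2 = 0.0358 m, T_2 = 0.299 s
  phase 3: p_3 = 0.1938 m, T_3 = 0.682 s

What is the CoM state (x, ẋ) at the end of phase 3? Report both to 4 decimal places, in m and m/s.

x = -1.4976, ẋ = -5.2267

phase 1: p=-0.2667, T=0.298, ωT=0.937121, cosh=1.472188, sinh=1.080433; start (x,ẋ)=(-0.140600, -0.136800) → end (x,ẋ)=(-0.128058, 0.227047)
phase 2: p=0.0358, T=0.299, ωT=0.940265, cosh=1.475592, sinh=1.085068; start (x,ẋ)=(-0.128058, 0.227047) → end (x,ẋ)=(-0.127646, -0.224089)
phase 3: p=0.1938, T=0.682, ωT=2.144685, cosh=4.328230, sinh=4.211125; start (x,ẋ)=(-0.127646, -0.224089) → end (x,ẋ)=(-1.497573, -5.226727)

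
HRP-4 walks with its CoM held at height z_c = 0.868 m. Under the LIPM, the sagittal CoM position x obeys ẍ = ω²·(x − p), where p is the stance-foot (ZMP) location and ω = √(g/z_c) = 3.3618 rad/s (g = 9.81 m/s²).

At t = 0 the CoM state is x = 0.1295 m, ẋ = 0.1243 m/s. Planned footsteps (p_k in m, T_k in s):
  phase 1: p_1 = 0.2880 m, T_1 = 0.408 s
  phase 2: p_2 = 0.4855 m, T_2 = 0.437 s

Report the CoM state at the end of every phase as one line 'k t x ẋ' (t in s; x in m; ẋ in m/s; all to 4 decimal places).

1 0.4080 0.0237 -0.7218
2 0.8450 -1.0128 -4.8458

phase 1: p=0.2880, T=0.408, ωT=1.371614, cosh=2.097703, sinh=1.844006; start (x,ẋ)=(0.129500, 0.124300) → end (x,ẋ)=(0.023695, -0.721825)
phase 2: p=0.4855, T=0.437, ωT=1.469107, cosh=2.287741, sinh=2.057610; start (x,ẋ)=(0.023695, -0.721825) → end (x,ẋ)=(-1.012788, -4.845783)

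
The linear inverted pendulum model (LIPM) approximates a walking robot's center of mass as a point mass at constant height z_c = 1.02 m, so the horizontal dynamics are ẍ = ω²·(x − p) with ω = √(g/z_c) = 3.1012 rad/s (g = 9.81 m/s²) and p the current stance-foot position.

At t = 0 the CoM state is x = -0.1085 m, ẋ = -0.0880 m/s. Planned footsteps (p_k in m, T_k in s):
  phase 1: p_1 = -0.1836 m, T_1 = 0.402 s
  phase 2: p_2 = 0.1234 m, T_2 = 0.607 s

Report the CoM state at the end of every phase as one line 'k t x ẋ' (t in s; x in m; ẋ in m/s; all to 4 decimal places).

1 0.4020 -0.0875 0.2059
2 1.0090 -0.3722 -1.4061

phase 1: p=-0.1836, T=0.402, ωT=1.246682, cosh=1.883120, sinh=1.595663; start (x,ẋ)=(-0.108500, -0.088000) → end (x,ẋ)=(-0.087456, 0.205916)
phase 2: p=0.1234, T=0.607, ωT=1.882428, cosh=3.360829, sinh=3.208609; start (x,ẋ)=(-0.087456, 0.205916) → end (x,ẋ)=(-0.372205, -1.406088)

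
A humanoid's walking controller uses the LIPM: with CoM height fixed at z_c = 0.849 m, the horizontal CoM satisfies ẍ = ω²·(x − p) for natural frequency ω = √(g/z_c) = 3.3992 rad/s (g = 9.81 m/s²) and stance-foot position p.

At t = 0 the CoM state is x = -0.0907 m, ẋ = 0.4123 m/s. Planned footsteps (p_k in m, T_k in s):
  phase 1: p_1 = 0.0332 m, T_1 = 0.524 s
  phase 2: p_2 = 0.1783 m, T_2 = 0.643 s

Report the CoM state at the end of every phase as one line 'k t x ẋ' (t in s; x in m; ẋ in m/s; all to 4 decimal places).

phase 1: p=0.0332, T=0.524, ωT=1.781181, cosh=3.052651, sinh=2.884212; start (x,ẋ)=(-0.090700, 0.412300) → end (x,ẋ)=(0.004812, 0.043891)
phase 2: p=0.1783, T=0.643, ωT=2.185686, cosh=4.504573, sinh=4.392173; start (x,ẋ)=(0.004812, 0.043891) → end (x,ẋ)=(-0.546477, -2.392445)

1 0.5240 0.0048 0.0439
2 1.1670 -0.5465 -2.3924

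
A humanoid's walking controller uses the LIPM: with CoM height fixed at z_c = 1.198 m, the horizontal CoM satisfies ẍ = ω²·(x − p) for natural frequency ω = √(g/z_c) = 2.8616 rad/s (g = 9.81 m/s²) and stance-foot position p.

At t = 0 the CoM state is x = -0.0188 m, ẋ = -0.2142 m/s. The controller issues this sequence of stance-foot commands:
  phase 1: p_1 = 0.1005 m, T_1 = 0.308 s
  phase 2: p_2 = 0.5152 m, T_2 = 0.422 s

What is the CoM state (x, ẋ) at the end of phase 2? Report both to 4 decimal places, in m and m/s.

x = -1.0273, ẋ = -4.0434

phase 1: p=0.1005, T=0.308, ωT=0.881373, cosh=1.414213, sinh=0.999999; start (x,ẋ)=(-0.018800, -0.214200) → end (x,ẋ)=(-0.143069, -0.644313)
phase 2: p=0.5152, T=0.422, ωT=1.207595, cosh=1.822173, sinh=1.523257; start (x,ẋ)=(-0.143069, -0.644313) → end (x,ẋ)=(-1.027253, -4.043412)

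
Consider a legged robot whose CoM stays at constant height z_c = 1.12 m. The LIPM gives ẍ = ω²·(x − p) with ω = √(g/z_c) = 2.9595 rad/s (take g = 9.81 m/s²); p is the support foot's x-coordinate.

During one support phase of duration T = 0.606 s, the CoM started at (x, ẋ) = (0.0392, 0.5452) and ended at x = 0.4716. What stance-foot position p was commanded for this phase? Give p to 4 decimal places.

p = 0.0899

ωT = 2.9595·0.606 = 1.793457; cosh(ωT) = 3.088289, sinh(ωT) = 2.921905
x(T) = p + (x₀−p)·cosh(ωT) + (ẋ₀/ω)·sinh(ωT) ⇒ p·(1 − cosh) = x(T) − x₀·cosh − (ẋ₀/ω)·sinh
numerator   = 0.4716 − (0.0392)·3.088289 − (0.5452/2.9595)·2.921905 = -0.187735
denominator = 1 − 3.088289 = -2.088289
p = -0.187735 / -2.088289 = 0.0899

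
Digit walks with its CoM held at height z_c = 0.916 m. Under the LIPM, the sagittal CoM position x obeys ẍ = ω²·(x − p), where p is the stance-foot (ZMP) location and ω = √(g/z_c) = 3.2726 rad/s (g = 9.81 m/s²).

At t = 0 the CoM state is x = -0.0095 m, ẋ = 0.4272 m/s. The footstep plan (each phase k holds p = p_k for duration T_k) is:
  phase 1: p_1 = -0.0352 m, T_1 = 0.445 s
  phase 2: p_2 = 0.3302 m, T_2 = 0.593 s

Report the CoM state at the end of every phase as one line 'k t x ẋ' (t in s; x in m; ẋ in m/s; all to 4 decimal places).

1 0.4450 0.2877 1.1368
2 1.0380 1.3637 3.5654

phase 1: p=-0.0352, T=0.445, ωT=1.456307, cosh=2.261591, sinh=2.028496; start (x,ẋ)=(-0.009500, 0.427200) → end (x,ẋ)=(0.287720, 1.136760)
phase 2: p=0.3302, T=0.593, ωT=1.940652, cosh=3.553449, sinh=3.409839; start (x,ẋ)=(0.287720, 1.136760) → end (x,ẋ)=(1.363679, 3.565378)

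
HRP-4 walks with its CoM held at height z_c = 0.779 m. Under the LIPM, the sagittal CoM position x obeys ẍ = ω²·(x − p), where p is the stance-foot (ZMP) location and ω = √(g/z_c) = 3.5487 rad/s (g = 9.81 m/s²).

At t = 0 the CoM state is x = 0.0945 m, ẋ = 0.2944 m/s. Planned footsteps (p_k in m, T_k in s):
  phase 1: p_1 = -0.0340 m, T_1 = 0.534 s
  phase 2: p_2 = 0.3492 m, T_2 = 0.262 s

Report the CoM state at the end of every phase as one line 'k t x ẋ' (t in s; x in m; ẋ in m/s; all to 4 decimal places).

1 0.5340 0.6728 2.4839
2 0.7960 1.5717 4.8655

phase 1: p=-0.0340, T=0.534, ωT=1.895006, cosh=3.401452, sinh=3.251135; start (x,ẋ)=(0.094500, 0.294400) → end (x,ẋ)=(0.672801, 2.483931)
phase 2: p=0.3492, T=0.262, ωT=0.929759, cosh=1.464274, sinh=1.069625; start (x,ẋ)=(0.672801, 2.483931) → end (x,ẋ)=(1.571730, 4.865472)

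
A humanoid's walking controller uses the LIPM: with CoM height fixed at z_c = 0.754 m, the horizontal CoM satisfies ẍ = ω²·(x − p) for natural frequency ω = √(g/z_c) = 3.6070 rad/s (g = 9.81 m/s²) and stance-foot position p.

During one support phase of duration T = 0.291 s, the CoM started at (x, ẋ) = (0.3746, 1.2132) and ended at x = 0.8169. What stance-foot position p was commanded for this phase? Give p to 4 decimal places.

ωT = 3.6070·0.291 = 1.049637; cosh(ωT) = 1.603339, sinh(ωT) = 1.253275
x(T) = p + (x₀−p)·cosh(ωT) + (ẋ₀/ω)·sinh(ωT) ⇒ p·(1 − cosh) = x(T) − x₀·cosh − (ẋ₀/ω)·sinh
numerator   = 0.8169 − (0.3746)·1.603339 − (1.2132/3.6070)·1.253275 = -0.205245
denominator = 1 − 1.603339 = -0.603339
p = -0.205245 / -0.603339 = 0.3402

p = 0.3402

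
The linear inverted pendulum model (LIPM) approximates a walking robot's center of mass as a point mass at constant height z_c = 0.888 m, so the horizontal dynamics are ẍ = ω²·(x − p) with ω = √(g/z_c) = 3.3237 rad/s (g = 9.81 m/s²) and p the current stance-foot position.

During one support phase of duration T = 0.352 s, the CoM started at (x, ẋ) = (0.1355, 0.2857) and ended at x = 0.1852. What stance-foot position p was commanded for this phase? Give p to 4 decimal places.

ωT = 3.3237·0.352 = 1.169942; cosh(ωT) = 1.766096, sinh(ωT) = 1.455711
x(T) = p + (x₀−p)·cosh(ωT) + (ẋ₀/ω)·sinh(ωT) ⇒ p·(1 − cosh) = x(T) − x₀·cosh − (ẋ₀/ω)·sinh
numerator   = 0.1852 − (0.1355)·1.766096 − (0.2857/3.3237)·1.455711 = -0.179237
denominator = 1 − 1.766096 = -0.766096
p = -0.179237 / -0.766096 = 0.2340

p = 0.2340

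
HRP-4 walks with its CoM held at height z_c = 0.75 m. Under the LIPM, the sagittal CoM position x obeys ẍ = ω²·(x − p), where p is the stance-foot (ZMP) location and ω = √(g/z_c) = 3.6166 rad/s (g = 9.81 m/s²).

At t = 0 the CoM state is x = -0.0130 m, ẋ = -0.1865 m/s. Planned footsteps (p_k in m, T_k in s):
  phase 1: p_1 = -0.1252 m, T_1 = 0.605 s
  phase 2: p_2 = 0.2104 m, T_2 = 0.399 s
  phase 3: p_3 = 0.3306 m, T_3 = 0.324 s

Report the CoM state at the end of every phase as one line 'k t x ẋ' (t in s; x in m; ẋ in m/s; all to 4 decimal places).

1 0.6050 0.1543 0.9445
2 1.0040 0.6071 1.7056
3 1.3280 1.5077 4.4757

phase 1: p=-0.1252, T=0.605, ωT=2.188043, cosh=4.514940, sinh=4.402804; start (x,ẋ)=(-0.013000, -0.186500) → end (x,ẋ)=(0.154333, 0.944545)
phase 2: p=0.2104, T=0.399, ωT=1.443023, cosh=2.234844, sinh=1.998632; start (x,ẋ)=(0.154333, 0.944545) → end (x,ẋ)=(0.607081, 1.705647)
phase 3: p=0.3306, T=0.324, ωT=1.171778, cosh=1.768772, sinh=1.458956; start (x,ẋ)=(0.607081, 1.705647) → end (x,ẋ)=(1.507699, 4.475742)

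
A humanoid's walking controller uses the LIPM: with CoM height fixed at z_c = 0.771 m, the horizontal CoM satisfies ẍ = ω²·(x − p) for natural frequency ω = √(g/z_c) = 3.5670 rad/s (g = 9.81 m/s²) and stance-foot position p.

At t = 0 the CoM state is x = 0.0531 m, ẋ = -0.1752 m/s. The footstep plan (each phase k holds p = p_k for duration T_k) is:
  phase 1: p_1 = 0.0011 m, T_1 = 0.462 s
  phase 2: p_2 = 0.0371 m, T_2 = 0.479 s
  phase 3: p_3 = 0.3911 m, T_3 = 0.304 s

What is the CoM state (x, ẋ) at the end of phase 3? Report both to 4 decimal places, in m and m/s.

x = -0.3644, ẋ = -2.2641

phase 1: p=0.0011, T=0.462, ωT=1.647954, cosh=2.694390, sinh=2.501947; start (x,ẋ)=(0.053100, -0.175200) → end (x,ẋ)=(0.018320, -0.007986)
phase 2: p=0.0371, T=0.479, ωT=1.708593, cosh=2.851154, sinh=2.670034; start (x,ẋ)=(0.018320, -0.007986) → end (x,ẋ)=(-0.022421, -0.201627)
phase 3: p=0.3911, T=0.304, ωT=1.084368, cosh=1.647843, sinh=1.309727; start (x,ẋ)=(-0.022421, -0.201627) → end (x,ẋ)=(-0.364351, -2.264137)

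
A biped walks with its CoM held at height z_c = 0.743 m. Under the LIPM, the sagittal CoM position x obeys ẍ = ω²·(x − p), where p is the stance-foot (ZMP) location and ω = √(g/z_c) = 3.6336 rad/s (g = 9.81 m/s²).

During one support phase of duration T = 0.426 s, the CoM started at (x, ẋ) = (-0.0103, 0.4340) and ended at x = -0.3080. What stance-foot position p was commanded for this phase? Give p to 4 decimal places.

ωT = 3.6336·0.426 = 1.547914; cosh(ωT) = 2.457171, sinh(ωT) = 2.244480
x(T) = p + (x₀−p)·cosh(ωT) + (ẋ₀/ω)·sinh(ωT) ⇒ p·(1 − cosh) = x(T) − x₀·cosh − (ẋ₀/ω)·sinh
numerator   = -0.3080 − (-0.0103)·2.457171 − (0.4340/3.6336)·2.244480 = -0.550774
denominator = 1 − 2.457171 = -1.457171
p = -0.550774 / -1.457171 = 0.3780

p = 0.3780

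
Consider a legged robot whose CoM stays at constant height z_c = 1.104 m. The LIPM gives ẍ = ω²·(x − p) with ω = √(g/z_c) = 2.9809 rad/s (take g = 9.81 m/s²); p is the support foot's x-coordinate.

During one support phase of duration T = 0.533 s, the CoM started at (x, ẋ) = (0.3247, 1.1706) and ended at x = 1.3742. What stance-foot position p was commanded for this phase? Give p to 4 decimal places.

p = 0.2423

ωT = 2.9809·0.533 = 1.588820; cosh(ωT) = 2.551065, sinh(ωT) = 2.346899
x(T) = p + (x₀−p)·cosh(ωT) + (ẋ₀/ω)·sinh(ωT) ⇒ p·(1 − cosh) = x(T) − x₀·cosh − (ẋ₀/ω)·sinh
numerator   = 1.3742 − (0.3247)·2.551065 − (1.1706/2.9809)·2.346899 = -0.375759
denominator = 1 − 2.551065 = -1.551065
p = -0.375759 / -1.551065 = 0.2423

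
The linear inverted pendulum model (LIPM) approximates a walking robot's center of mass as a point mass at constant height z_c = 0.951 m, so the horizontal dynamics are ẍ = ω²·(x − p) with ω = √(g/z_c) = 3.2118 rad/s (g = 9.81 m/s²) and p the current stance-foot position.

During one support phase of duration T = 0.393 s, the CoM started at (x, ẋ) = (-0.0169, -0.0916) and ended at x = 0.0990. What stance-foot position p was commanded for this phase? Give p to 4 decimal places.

ωT = 3.2118·0.393 = 1.262237; cosh(ωT) = 1.908169, sinh(ωT) = 1.625149
x(T) = p + (x₀−p)·cosh(ωT) + (ẋ₀/ω)·sinh(ωT) ⇒ p·(1 − cosh) = x(T) − x₀·cosh − (ẋ₀/ω)·sinh
numerator   = 0.0990 − (-0.0169)·1.908169 − (-0.0916/3.2118)·1.625149 = 0.177597
denominator = 1 − 1.908169 = -0.908169
p = 0.177597 / -0.908169 = -0.1956

p = -0.1956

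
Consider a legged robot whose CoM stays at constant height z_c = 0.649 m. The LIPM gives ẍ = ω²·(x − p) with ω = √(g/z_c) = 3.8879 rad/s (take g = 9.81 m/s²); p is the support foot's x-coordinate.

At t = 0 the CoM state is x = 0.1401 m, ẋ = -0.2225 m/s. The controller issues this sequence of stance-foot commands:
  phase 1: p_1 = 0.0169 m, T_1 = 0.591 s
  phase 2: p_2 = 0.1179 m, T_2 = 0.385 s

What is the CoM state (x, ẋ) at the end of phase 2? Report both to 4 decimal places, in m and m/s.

phase 1: p=0.0169, T=0.591, ωT=2.297749, cosh=5.026120, sinh=4.925635; start (x,ẋ)=(0.140100, -0.222500) → end (x,ẋ)=(0.354230, 1.241015)
phase 2: p=0.1179, T=0.385, ωT=1.496842, cosh=2.345696, sinh=2.121860; start (x,ẋ)=(0.354230, 1.241015) → end (x,ẋ)=(1.349553, 4.860663)

x = 1.3496, ẋ = 4.8607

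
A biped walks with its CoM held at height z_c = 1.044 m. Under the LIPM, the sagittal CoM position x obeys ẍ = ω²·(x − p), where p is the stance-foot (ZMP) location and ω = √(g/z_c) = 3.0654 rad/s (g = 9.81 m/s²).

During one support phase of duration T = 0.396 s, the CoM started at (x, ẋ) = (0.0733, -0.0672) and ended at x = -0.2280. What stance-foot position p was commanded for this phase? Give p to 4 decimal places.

p = 0.3951

ωT = 3.0654·0.396 = 1.213898; cosh(ωT) = 1.831810, sinh(ωT) = 1.534773
x(T) = p + (x₀−p)·cosh(ωT) + (ẋ₀/ω)·sinh(ωT) ⇒ p·(1 − cosh) = x(T) − x₀·cosh − (ẋ₀/ω)·sinh
numerator   = -0.2280 − (0.0733)·1.831810 − (-0.0672/3.0654)·1.534773 = -0.328626
denominator = 1 − 1.831810 = -0.831810
p = -0.328626 / -0.831810 = 0.3951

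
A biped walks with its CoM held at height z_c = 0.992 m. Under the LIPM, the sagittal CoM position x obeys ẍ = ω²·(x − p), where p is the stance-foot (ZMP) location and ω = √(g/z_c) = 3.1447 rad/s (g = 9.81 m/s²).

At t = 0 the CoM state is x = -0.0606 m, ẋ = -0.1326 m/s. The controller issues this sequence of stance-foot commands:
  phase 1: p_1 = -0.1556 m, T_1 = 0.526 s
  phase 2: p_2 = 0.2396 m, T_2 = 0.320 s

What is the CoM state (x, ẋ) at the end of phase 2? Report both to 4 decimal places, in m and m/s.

phase 1: p=-0.1556, T=0.526, ωT=1.654112, cosh=2.709849, sinh=2.518587; start (x,ẋ)=(-0.060600, -0.132600) → end (x,ẋ)=(-0.004364, 0.393093)
phase 2: p=0.2396, T=0.320, ωT=1.006304, cosh=1.550520, sinh=1.184952; start (x,ẋ)=(-0.004364, 0.393093) → end (x,ẋ)=(0.009451, -0.299587)

x = 0.0095, ẋ = -0.2996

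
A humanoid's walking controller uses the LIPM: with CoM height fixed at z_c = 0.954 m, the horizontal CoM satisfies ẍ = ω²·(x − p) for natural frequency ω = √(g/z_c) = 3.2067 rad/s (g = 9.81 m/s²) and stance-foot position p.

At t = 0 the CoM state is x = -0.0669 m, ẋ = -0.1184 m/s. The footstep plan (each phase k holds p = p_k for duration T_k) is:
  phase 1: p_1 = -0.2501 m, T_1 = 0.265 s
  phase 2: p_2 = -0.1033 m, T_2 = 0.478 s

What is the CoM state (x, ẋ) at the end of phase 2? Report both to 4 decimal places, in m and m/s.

x = 0.3434, ẋ = 1.4689

phase 1: p=-0.2501, T=0.265, ωT=0.849776, cosh=1.383316, sinh=0.955805; start (x,ẋ)=(-0.066900, -0.118400) → end (x,ẋ)=(-0.031967, 0.397720)
phase 2: p=-0.1033, T=0.478, ωT=1.532803, cosh=2.423534, sinh=2.207604; start (x,ẋ)=(-0.031967, 0.397720) → end (x,ẋ)=(0.343381, 1.468860)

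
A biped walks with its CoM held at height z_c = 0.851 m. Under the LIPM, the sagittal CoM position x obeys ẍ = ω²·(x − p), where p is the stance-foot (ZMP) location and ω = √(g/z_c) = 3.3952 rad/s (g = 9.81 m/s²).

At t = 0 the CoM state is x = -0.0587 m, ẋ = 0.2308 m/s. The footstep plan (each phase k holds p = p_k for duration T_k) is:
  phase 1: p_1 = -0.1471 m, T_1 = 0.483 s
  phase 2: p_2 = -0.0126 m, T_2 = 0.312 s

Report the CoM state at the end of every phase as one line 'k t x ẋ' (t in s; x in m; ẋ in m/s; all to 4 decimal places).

1 0.4830 0.2579 1.3616
2 0.7950 0.9333 3.3651

phase 1: p=-0.1471, T=0.483, ωT=1.639882, cosh=2.674281, sinh=2.480278; start (x,ẋ)=(-0.058700, 0.230800) → end (x,ẋ)=(0.257912, 1.361644)
phase 2: p=-0.0126, T=0.312, ωT=1.059302, cosh=1.615528, sinh=1.268830; start (x,ẋ)=(0.257912, 1.361644) → end (x,ẋ)=(0.933283, 3.365120)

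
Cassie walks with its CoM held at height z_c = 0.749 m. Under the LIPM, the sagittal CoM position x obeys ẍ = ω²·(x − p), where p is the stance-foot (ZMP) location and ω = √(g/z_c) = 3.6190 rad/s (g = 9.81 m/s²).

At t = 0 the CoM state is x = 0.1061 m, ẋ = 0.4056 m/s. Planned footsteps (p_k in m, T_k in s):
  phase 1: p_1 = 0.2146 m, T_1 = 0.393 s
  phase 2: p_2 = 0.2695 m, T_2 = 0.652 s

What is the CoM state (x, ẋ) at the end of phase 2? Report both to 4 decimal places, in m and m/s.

x = 0.0523, ẋ = -0.7492

phase 1: p=0.2146, T=0.393, ωT=1.422267, cosh=2.193838, sinh=1.952672; start (x,ẋ)=(0.106100, 0.405600) → end (x,ẋ)=(0.195415, 0.123082)
phase 2: p=0.2695, T=0.652, ωT=2.359588, cosh=5.340524, sinh=5.246065; start (x,ẋ)=(0.195415, 0.123082) → end (x,ẋ)=(0.052263, -0.749229)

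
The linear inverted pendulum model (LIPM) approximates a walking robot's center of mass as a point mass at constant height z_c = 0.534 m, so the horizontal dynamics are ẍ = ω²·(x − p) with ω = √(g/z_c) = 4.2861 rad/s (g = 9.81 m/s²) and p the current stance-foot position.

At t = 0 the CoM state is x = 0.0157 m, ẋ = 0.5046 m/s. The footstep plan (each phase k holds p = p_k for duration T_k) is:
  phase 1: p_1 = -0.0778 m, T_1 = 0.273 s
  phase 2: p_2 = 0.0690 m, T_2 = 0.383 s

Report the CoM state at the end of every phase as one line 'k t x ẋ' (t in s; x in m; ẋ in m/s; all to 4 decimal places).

1 0.2730 0.2588 1.4748
2 0.6560 1.4323 5.9712

phase 1: p=-0.0778, T=0.273, ωT=1.170105, cosh=1.766333, sinh=1.455999; start (x,ẋ)=(0.015700, 0.504600) → end (x,ẋ)=(0.258766, 1.474784)
phase 2: p=0.0690, T=0.383, ωT=1.641576, cosh=2.678488, sinh=2.484814; start (x,ẋ)=(0.258766, 1.474784) → end (x,ẋ)=(1.432274, 5.971229)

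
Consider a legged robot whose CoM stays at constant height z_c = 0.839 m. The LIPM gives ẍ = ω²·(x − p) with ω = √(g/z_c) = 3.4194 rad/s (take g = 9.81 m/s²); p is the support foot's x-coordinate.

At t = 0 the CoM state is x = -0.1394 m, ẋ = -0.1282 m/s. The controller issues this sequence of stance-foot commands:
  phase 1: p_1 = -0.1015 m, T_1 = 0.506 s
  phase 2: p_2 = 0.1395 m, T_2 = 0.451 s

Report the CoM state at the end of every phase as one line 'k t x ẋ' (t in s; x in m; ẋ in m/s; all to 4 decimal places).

1 0.5060 -0.3142 -0.7271
2 0.9570 -1.4438 -5.2375

phase 1: p=-0.1015, T=0.506, ωT=1.730216, cosh=2.909560, sinh=2.732314; start (x,ẋ)=(-0.139400, -0.128200) → end (x,ẋ)=(-0.314212, -0.727101)
phase 2: p=0.1395, T=0.451, ωT=1.542149, cosh=2.444274, sinh=2.230353; start (x,ẋ)=(-0.314212, -0.727101) → end (x,ẋ)=(-1.443759, -5.237455)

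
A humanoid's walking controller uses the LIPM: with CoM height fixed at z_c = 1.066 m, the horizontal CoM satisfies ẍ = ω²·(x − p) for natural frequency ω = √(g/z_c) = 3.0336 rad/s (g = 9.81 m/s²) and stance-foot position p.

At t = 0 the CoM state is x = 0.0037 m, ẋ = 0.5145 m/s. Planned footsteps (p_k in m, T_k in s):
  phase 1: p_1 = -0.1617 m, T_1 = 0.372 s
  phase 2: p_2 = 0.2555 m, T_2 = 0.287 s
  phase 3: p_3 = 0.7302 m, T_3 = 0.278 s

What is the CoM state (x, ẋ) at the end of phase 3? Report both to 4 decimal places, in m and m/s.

x = 1.7548, ẋ = 3.9566

phase 1: p=-0.1617, T=0.372, ωT=1.128499, cosh=1.707266, sinh=1.383748; start (x,ẋ)=(0.003700, 0.514500) → end (x,ẋ)=(0.355366, 1.572694)
phase 2: p=0.2555, T=0.287, ωT=0.870643, cosh=1.403564, sinh=0.984882; start (x,ẋ)=(0.355366, 1.572694) → end (x,ẋ)=(0.906256, 2.505751)
phase 3: p=0.7302, T=0.278, ωT=0.843341, cosh=1.377195, sinh=0.946924; start (x,ẋ)=(0.906256, 2.505751) → end (x,ẋ)=(1.754822, 3.956644)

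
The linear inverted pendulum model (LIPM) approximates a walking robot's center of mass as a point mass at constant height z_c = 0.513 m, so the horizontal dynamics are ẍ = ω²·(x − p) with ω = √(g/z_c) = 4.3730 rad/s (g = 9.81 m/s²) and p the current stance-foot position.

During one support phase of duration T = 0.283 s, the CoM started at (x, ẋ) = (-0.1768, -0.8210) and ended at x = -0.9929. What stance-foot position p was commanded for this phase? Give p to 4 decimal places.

p = 0.4215

ωT = 4.3730·0.283 = 1.237559; cosh(ωT) = 1.868640, sinh(ωT) = 1.578549
x(T) = p + (x₀−p)·cosh(ωT) + (ẋ₀/ω)·sinh(ωT) ⇒ p·(1 − cosh) = x(T) − x₀·cosh − (ẋ₀/ω)·sinh
numerator   = -0.9929 − (-0.1768)·1.868640 − (-0.8210/4.3730)·1.578549 = -0.366163
denominator = 1 − 1.868640 = -0.868640
p = -0.366163 / -0.868640 = 0.4215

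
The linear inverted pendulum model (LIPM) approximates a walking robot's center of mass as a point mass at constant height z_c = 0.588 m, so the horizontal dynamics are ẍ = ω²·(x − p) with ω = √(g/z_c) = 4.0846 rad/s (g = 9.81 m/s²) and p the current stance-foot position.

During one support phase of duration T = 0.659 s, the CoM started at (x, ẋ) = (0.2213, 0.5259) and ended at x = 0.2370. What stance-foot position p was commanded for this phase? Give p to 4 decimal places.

ωT = 4.0846·0.659 = 2.691751; cosh(ωT) = 7.412631, sinh(ωT) = 7.344869
x(T) = p + (x₀−p)·cosh(ωT) + (ẋ₀/ω)·sinh(ωT) ⇒ p·(1 − cosh) = x(T) − x₀·cosh − (ẋ₀/ω)·sinh
numerator   = 0.2370 − (0.2213)·7.412631 − (0.5259/4.0846)·7.344869 = -2.349081
denominator = 1 − 7.412631 = -6.412631
p = -2.349081 / -6.412631 = 0.3663

p = 0.3663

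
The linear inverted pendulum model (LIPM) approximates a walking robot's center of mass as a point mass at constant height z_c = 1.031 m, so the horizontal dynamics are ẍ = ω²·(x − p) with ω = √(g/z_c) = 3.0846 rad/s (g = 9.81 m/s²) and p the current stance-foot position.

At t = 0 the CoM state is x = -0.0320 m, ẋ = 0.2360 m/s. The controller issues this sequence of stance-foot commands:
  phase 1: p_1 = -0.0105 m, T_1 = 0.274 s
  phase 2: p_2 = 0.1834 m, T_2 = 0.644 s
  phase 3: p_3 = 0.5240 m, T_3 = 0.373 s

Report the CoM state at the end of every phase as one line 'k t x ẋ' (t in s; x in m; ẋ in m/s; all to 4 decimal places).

1 0.2740 0.0325 0.2625
2 0.9180 -0.0727 -0.6901
3 1.2910 -0.8312 -3.8162

phase 1: p=-0.0105, T=0.274, ωT=0.845180, cosh=1.378939, sinh=0.949459; start (x,ẋ)=(-0.032000, 0.236000) → end (x,ẋ)=(0.032495, 0.262462)
phase 2: p=0.1834, T=0.644, ωT=1.986482, cosh=3.713511, sinh=3.576334; start (x,ẋ)=(0.032495, 0.262462) → end (x,ẋ)=(-0.072684, -0.690059)
phase 3: p=0.5240, T=0.373, ωT=1.150556, cosh=1.738205, sinh=1.421744; start (x,ẋ)=(-0.072684, -0.690059) → end (x,ẋ)=(-0.831219, -3.816229)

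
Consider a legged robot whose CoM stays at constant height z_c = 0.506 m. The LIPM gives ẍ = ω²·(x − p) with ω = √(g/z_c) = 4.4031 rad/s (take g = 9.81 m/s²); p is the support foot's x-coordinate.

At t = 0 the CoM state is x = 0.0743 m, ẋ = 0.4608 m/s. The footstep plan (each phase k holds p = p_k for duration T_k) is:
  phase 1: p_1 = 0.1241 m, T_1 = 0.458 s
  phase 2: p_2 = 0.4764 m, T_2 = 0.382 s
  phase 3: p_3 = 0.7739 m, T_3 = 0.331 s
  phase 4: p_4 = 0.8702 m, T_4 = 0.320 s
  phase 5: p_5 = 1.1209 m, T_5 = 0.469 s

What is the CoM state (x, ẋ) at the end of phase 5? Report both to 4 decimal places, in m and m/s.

x = 0.2260, ẋ = -3.7754

phase 1: p=0.1241, T=0.458, ωT=2.016620, cosh=3.822996, sinh=3.689891; start (x,ẋ)=(0.074300, 0.460800) → end (x,ẋ)=(0.319875, 0.952538)
phase 2: p=0.4764, T=0.382, ωT=1.681984, cosh=2.781109, sinh=2.595104; start (x,ẋ)=(0.319875, 0.952538) → end (x,ẋ)=(0.602495, 0.860578)
phase 3: p=0.7739, T=0.331, ωT=1.457426, cosh=2.263863, sinh=2.031028; start (x,ẋ)=(0.602495, 0.860578) → end (x,ẋ)=(0.782823, 0.415384)
phase 4: p=0.8702, T=0.320, ωT=1.408992, cosh=2.168109, sinh=1.923720; start (x,ẋ)=(0.782823, 0.415384) → end (x,ẋ)=(0.862238, 0.160483)
phase 5: p=1.1209, T=0.469, ωT=2.065054, cosh=4.006267, sinh=3.879456; start (x,ẋ)=(0.862238, 0.160483) → end (x,ẋ)=(0.226028, -3.775430)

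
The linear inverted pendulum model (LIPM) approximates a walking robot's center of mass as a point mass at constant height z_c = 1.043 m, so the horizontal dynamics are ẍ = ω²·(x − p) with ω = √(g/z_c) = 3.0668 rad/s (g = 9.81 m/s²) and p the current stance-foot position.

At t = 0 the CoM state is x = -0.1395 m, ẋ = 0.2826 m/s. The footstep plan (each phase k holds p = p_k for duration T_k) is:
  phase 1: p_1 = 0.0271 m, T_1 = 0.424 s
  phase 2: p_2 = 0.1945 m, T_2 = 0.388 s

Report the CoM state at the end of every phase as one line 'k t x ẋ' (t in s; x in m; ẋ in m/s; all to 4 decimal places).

1 0.4240 -0.1448 -0.3109
2 0.8120 -0.5659 -2.1100

phase 1: p=0.0271, T=0.424, ωT=1.300323, cosh=1.971463, sinh=1.699020; start (x,ẋ)=(-0.139500, 0.282600) → end (x,ẋ)=(-0.144784, -0.310943)
phase 2: p=0.1945, T=0.388, ωT=1.189918, cosh=1.795530, sinh=1.491283; start (x,ẋ)=(-0.144784, -0.310943) → end (x,ẋ)=(-0.565896, -2.110012)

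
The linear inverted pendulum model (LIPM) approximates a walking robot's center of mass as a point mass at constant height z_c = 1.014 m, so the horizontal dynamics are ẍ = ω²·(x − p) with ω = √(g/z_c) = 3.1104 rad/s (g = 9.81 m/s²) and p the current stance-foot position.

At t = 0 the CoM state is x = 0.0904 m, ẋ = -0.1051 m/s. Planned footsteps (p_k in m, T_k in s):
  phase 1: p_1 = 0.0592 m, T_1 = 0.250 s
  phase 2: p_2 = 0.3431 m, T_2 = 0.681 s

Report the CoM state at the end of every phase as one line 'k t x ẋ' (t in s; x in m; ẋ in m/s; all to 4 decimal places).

phase 1: p=0.0592, T=0.250, ωT=0.777600, cosh=1.317875, sinh=0.858368; start (x,ẋ)=(0.090400, -0.105100) → end (x,ẋ)=(0.071314, -0.055209)
phase 2: p=0.3431, T=0.681, ωT=2.118182, cosh=4.218129, sinh=4.097879; start (x,ẋ)=(0.071314, -0.055209) → end (x,ẋ)=(-0.876067, -3.697080)

1 0.2500 0.0713 -0.0552
2 0.9310 -0.8761 -3.6971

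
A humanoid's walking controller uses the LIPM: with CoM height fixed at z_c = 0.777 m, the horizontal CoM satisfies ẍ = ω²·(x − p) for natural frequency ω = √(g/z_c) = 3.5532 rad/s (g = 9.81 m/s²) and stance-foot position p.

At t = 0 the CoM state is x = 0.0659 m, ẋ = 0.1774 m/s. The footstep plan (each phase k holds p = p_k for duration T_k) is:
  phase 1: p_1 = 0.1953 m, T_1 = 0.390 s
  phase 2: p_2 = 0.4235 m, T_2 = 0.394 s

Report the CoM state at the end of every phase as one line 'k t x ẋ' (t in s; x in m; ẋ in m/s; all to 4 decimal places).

1 0.3900 0.0140 -0.4848
2 0.7840 -0.7170 -3.8133

phase 1: p=0.1953, T=0.390, ωT=1.385748, cosh=2.123976, sinh=1.873839; start (x,ẋ)=(0.065900, 0.177400) → end (x,ẋ)=(0.014012, -0.484768)
phase 2: p=0.4235, T=0.394, ωT=1.399961, cosh=2.150824, sinh=1.904217; start (x,ẋ)=(0.014012, -0.484768) → end (x,ẋ)=(-0.717031, -3.813271)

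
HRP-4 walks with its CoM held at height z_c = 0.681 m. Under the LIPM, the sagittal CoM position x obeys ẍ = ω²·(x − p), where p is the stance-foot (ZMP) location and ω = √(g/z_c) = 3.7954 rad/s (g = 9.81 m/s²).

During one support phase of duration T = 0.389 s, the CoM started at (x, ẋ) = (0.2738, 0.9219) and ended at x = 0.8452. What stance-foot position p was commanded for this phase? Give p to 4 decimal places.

p = 0.2220

ωT = 3.7954·0.389 = 1.476411; cosh(ωT) = 2.302831, sinh(ωT) = 2.074375
x(T) = p + (x₀−p)·cosh(ωT) + (ẋ₀/ω)·sinh(ωT) ⇒ p·(1 − cosh) = x(T) − x₀·cosh − (ẋ₀/ω)·sinh
numerator   = 0.8452 − (0.2738)·2.302831 − (0.9219/3.7954)·2.074375 = -0.289179
denominator = 1 − 2.302831 = -1.302831
p = -0.289179 / -1.302831 = 0.2220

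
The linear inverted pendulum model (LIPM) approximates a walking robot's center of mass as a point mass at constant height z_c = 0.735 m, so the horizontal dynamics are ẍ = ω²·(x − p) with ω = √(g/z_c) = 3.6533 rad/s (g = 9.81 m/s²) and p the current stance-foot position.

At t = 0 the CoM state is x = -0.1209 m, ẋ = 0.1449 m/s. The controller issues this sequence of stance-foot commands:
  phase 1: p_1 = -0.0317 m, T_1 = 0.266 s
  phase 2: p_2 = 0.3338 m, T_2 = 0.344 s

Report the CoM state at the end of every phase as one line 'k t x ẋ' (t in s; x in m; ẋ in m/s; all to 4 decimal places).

phase 1: p=-0.0317, T=0.266, ωT=0.971778, cosh=1.510524, sinh=1.132114; start (x,ẋ)=(-0.120900, 0.144900) → end (x,ẋ)=(-0.121536, -0.150052)
phase 2: p=0.3338, T=0.344, ωT=1.256735, cosh=1.899256, sinh=1.614674; start (x,ẋ)=(-0.121536, -0.150052) → end (x,ẋ)=(-0.597319, -2.970964)

1 0.2660 -0.1215 -0.1501
2 0.6100 -0.5973 -2.9710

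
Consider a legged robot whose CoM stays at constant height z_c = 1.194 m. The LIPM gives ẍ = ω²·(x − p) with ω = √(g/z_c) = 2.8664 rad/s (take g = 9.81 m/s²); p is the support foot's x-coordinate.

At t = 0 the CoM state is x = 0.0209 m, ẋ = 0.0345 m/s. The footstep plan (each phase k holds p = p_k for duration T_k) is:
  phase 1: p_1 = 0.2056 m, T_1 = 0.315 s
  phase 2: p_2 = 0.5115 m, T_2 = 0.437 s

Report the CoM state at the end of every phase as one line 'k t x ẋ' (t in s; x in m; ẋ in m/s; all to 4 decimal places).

1 0.3150 -0.0472 -0.4961
2 0.7520 -0.8241 -3.5125

phase 1: p=0.2056, T=0.315, ωT=0.902916, cosh=1.436086, sinh=1.030700; start (x,ẋ)=(0.020900, 0.034500) → end (x,ẋ)=(-0.047240, -0.496132)
phase 2: p=0.5115, T=0.437, ωT=1.252617, cosh=1.892622, sinh=1.606866; start (x,ẋ)=(-0.047240, -0.496132) → end (x,ẋ)=(-0.824108, -3.512502)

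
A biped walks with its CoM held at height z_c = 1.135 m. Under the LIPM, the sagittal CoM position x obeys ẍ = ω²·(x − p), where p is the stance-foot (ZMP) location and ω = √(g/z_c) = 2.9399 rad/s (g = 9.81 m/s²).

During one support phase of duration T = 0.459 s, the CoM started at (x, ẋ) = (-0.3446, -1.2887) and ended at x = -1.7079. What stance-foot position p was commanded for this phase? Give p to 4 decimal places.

ωT = 2.9399·0.459 = 1.349414; cosh(ωT) = 2.057279, sinh(ωT) = 1.797887
x(T) = p + (x₀−p)·cosh(ωT) + (ẋ₀/ω)·sinh(ωT) ⇒ p·(1 − cosh) = x(T) − x₀·cosh − (ẋ₀/ω)·sinh
numerator   = -1.7079 − (-0.3446)·2.057279 − (-1.2887/2.9399)·1.797887 = -0.210861
denominator = 1 − 2.057279 = -1.057279
p = -0.210861 / -1.057279 = 0.1994

p = 0.1994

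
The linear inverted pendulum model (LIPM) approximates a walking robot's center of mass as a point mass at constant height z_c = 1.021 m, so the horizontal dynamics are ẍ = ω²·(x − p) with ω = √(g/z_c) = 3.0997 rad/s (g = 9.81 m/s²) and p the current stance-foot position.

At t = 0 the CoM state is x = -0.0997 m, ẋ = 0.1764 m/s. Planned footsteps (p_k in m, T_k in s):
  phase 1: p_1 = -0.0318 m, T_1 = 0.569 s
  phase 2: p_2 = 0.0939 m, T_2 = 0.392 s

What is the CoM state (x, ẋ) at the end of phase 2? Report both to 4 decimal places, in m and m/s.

x = -0.2478, ẋ = -0.9240

phase 1: p=-0.0318, T=0.569, ωT=1.763729, cosh=3.002779, sinh=2.831375; start (x,ẋ)=(-0.099700, 0.176400) → end (x,ẋ)=(-0.074559, -0.066228)
phase 2: p=0.0939, T=0.392, ωT=1.215082, cosh=1.833629, sinh=1.536943; start (x,ẋ)=(-0.074559, -0.066228) → end (x,ẋ)=(-0.247829, -0.923986)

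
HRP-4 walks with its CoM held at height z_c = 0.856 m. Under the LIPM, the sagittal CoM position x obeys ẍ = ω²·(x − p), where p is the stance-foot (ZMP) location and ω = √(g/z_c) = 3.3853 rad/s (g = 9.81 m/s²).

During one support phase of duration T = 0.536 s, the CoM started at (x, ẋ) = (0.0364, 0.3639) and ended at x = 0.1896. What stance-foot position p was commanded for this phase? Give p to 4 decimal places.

p = 0.1145

ωT = 3.3853·0.536 = 1.814521; cosh(ωT) = 3.150525, sinh(ωT) = 2.987609
x(T) = p + (x₀−p)·cosh(ωT) + (ẋ₀/ω)·sinh(ωT) ⇒ p·(1 − cosh) = x(T) − x₀·cosh − (ẋ₀/ω)·sinh
numerator   = 0.1896 − (0.0364)·3.150525 − (0.3639/3.3853)·2.987609 = -0.246230
denominator = 1 − 3.150525 = -2.150525
p = -0.246230 / -2.150525 = 0.1145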